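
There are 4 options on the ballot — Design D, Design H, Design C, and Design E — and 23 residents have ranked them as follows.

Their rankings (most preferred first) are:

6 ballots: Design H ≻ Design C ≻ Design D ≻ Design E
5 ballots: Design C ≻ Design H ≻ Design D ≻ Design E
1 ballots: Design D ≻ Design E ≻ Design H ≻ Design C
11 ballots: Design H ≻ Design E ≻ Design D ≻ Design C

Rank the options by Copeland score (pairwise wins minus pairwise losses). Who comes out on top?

Design H

Pairwise results:
  Design D vs Design H: Design H wins 22–1.
  Design D vs Design C: Design D wins 12–11.
  Design D vs Design E: Design D wins 12–11.
  Design H vs Design C: Design H wins 18–5.
  Design H vs Design E: Design H wins 22–1.
  Design C vs Design E: Design E wins 12–11.
Copeland scores (wins − losses):
  Design D: 2 − 1 = 1
  Design H: 3 − 0 = 3
  Design C: 0 − 3 = -3
  Design E: 1 − 2 = -1
Design H has the best Copeland score.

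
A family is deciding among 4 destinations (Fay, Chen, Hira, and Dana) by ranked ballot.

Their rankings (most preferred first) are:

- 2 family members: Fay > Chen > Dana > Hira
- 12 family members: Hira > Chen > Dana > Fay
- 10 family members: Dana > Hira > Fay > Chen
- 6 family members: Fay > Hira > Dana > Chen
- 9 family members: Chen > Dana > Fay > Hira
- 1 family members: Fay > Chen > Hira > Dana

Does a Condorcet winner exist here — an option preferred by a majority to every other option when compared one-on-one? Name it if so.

None — there is no Condorcet winner

Head-to-head results (40 voters total):
Fay vs Chen: Chen wins 21–19.
Fay vs Hira: Hira wins 22–18.
Fay vs Dana: Dana wins 31–9.
Chen vs Hira: Hira wins 28–12.
Chen vs Dana: Chen wins 24–16.
Hira vs Dana: Dana wins 21–19.
No candidate beats all others: Chen beats Dana beats Hira beats Chen, a majority cycle.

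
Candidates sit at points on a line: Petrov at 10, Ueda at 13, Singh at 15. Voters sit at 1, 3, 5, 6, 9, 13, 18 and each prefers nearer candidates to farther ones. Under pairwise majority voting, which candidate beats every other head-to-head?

With single-peaked preferences on a line, the Condorcet winner is the candidate closest to the median voter.
The median voter (position 6) is closest to Petrov at 10.
Check: Petrov vs Singh — voters closer to Petrov: 5 of 7.

Petrov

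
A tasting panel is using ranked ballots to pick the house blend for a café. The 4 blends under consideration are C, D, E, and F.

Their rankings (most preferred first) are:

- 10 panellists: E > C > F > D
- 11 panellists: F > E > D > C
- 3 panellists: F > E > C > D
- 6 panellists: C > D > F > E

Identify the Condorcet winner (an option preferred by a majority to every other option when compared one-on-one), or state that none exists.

There is no Condorcet winner

Head-to-head results (30 voters total):
C vs D: C wins 19–11.
C vs E: E wins 24–6.
C vs F: C wins 16–14.
D vs E: E wins 24–6.
D vs F: F wins 24–6.
E vs F: F wins 20–10.
No candidate beats all others: C beats F beats E beats C, a majority cycle.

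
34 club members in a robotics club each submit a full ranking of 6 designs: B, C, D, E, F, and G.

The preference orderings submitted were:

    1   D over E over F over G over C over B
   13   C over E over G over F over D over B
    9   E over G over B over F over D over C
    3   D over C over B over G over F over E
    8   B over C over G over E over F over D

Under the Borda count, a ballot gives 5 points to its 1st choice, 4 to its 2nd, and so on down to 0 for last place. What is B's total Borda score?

76

Borda scores:
  B: 0 + 13·0 + 9·3 + 3·3 + 8·5 = 76
  C: 1 + 13·5 + 9·0 + 3·4 + 8·4 = 110
  D: 5 + 13·1 + 9·1 + 3·5 + 8·0 = 42
  E: 4 + 13·4 + 9·5 + 3·0 + 8·2 = 117
  F: 3 + 13·2 + 9·2 + 3·1 + 8·1 = 58
  G: 2 + 13·3 + 9·4 + 3·2 + 8·3 = 107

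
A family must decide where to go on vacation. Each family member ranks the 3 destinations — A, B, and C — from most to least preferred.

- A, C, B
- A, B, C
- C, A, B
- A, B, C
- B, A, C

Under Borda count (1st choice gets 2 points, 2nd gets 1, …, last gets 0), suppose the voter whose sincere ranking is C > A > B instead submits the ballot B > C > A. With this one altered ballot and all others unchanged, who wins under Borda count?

A

Borda totals with the altered ballot: A 7, B 6, C 2.
The winner is unchanged: still A.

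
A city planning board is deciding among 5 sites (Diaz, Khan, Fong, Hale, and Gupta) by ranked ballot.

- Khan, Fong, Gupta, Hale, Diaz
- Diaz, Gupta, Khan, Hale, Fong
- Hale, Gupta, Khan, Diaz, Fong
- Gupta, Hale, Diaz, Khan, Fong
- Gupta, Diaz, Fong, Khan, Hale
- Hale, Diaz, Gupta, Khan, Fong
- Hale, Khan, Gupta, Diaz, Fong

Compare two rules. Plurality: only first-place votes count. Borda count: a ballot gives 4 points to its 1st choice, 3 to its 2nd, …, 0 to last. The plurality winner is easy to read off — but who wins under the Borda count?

Plurality first-place counts: Diaz 1, Khan 1, Fong 0, Hale 3, Gupta 2 → Hale.
Borda totals: Diaz 14, Khan 14, Fong 5, Hale 17, Gupta 20 → Gupta.

Gupta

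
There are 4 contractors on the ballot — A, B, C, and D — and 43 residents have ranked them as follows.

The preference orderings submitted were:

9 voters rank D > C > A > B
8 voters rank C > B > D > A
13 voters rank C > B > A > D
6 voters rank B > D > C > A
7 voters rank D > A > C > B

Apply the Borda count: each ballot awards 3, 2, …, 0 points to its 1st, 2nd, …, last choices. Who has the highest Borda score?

Borda scores:
  A: 9·1 + 8·0 + 13·1 + 6·0 + 7·2 = 36
  B: 9·0 + 8·2 + 13·2 + 6·3 + 7·0 = 60
  C: 9·2 + 8·3 + 13·3 + 6·1 + 7·1 = 94
  D: 9·3 + 8·1 + 13·0 + 6·2 + 7·3 = 68
C has the highest total.

C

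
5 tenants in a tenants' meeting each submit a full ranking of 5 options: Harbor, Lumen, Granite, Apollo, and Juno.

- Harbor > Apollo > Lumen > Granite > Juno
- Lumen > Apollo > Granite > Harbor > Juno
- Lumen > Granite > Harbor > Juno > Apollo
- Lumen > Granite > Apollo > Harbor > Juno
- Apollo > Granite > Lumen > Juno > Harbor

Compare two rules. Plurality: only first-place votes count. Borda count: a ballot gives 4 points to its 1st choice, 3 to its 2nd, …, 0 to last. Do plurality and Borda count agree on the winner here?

Yes

Plurality first-place counts: Harbor 1, Lumen 3, Granite 0, Apollo 1, Juno 0 → Lumen.
Borda totals: Harbor 8, Lumen 16, Granite 12, Apollo 12, Juno 2 → Lumen.
The two rules agree on Lumen.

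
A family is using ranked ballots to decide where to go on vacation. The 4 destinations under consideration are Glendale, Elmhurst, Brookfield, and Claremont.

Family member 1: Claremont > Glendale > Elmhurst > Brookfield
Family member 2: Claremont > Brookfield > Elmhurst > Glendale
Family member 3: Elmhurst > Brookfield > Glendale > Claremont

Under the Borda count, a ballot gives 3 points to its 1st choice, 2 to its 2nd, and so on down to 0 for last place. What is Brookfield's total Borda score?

Borda scores:
  Glendale: 2 + 0 + 1 = 3
  Elmhurst: 1 + 1 + 3 = 5
  Brookfield: 0 + 2 + 2 = 4
  Claremont: 3 + 3 + 0 = 6

4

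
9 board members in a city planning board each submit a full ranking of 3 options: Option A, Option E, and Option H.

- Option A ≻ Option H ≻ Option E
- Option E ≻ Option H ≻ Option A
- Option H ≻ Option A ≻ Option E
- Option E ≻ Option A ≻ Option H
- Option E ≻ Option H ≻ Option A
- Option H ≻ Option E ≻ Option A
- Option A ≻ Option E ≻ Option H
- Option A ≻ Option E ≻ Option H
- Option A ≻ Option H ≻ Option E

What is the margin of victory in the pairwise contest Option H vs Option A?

Ballots ranking Option H above Option A: 4.
Ballots ranking Option A above Option H: 5.
Option A wins 5–4, a margin of 1.

1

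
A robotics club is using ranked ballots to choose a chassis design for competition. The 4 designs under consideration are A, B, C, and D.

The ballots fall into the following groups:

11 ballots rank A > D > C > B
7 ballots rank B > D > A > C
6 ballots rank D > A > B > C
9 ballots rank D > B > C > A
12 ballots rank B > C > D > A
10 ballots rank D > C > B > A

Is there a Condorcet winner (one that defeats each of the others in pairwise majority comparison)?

Yes

Head-to-head results (55 voters total):
A vs B: B wins 38–17.
A vs C: C wins 31–24.
A vs D: D wins 44–11.
B vs C: B wins 34–21.
B vs D: D wins 36–19.
C vs D: D wins 43–12.
D beats each rival — A (44–11), B (36–19), C (43–12) — so D is the Condorcet winner.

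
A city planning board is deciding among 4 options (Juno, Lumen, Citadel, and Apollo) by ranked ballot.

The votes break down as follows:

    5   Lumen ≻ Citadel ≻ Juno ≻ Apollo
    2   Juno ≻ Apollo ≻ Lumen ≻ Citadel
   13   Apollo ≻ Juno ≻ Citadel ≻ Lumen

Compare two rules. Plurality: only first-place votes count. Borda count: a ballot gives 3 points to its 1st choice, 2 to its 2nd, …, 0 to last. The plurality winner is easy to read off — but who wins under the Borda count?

Plurality first-place counts: Juno 2, Lumen 5, Citadel 0, Apollo 13 → Apollo.
Borda totals: Juno 37, Lumen 17, Citadel 23, Apollo 43 → Apollo.

Apollo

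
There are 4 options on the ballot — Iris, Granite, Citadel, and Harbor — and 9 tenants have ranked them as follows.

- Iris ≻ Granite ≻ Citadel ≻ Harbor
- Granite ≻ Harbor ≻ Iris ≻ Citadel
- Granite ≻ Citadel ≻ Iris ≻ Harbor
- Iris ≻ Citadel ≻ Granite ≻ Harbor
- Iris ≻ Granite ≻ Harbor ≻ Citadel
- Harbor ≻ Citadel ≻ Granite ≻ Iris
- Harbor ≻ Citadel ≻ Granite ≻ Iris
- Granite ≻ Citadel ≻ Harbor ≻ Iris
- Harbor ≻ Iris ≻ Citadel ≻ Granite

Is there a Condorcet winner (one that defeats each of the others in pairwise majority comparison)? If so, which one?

Granite

Head-to-head results (9 voters total):
Iris vs Granite: Granite wins 5–4.
Iris vs Citadel: Iris wins 5–4.
Iris vs Harbor: Harbor wins 5–4.
Granite vs Citadel: Granite wins 5–4.
Granite vs Harbor: Granite wins 6–3.
Citadel vs Harbor: Harbor wins 5–4.
Granite beats each rival — Iris (5–4), Citadel (5–4), Harbor (6–3) — so Granite is the Condorcet winner.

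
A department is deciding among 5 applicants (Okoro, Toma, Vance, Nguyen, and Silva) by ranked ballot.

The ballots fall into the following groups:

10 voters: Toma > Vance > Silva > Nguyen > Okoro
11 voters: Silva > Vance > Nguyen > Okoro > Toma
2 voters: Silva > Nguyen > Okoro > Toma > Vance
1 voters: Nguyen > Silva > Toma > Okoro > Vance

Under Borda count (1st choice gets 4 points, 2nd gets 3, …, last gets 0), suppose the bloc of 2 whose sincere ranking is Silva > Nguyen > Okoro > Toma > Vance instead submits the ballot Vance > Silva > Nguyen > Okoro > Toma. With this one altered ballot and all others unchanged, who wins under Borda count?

Silva

Borda totals with the altered ballot: Okoro 14, Toma 42, Vance 71, Nguyen 40, Silva 73.
The winner is unchanged: still Silva.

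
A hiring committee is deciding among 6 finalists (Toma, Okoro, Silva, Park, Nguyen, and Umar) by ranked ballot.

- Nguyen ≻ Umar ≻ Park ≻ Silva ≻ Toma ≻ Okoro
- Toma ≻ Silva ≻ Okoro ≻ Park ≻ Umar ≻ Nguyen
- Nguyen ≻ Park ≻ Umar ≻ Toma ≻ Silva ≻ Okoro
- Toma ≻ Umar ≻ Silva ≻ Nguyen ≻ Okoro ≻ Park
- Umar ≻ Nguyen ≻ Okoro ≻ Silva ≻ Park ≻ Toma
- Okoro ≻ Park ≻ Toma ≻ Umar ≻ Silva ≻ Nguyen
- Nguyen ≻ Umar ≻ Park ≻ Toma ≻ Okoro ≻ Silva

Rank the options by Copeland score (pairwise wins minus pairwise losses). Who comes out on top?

Pairwise results:
  Toma vs Okoro: Toma wins 5–2.
  Toma vs Silva: Toma wins 5–2.
  Toma vs Park: Park wins 5–2.
  Toma vs Nguyen: Nguyen wins 4–3.
  Toma vs Umar: Umar wins 4–3.
  Okoro vs Silva: Silva wins 4–3.
  Okoro vs Park: Okoro wins 4–3.
  Okoro vs Nguyen: Nguyen wins 5–2.
  Okoro vs Umar: Umar wins 5–2.
  Silva vs Park: Park wins 4–3.
  Silva vs Nguyen: Nguyen wins 4–3.
  Silva vs Umar: Umar wins 6–1.
  Park vs Nguyen: Nguyen wins 5–2.
  Park vs Umar: Umar wins 4–3.
  Nguyen vs Umar: Umar wins 4–3.
Copeland scores (wins − losses):
  Toma: 2 − 3 = -1
  Okoro: 1 − 4 = -3
  Silva: 1 − 4 = -3
  Park: 2 − 3 = -1
  Nguyen: 4 − 1 = 3
  Umar: 5 − 0 = 5
Umar has the best Copeland score.

Umar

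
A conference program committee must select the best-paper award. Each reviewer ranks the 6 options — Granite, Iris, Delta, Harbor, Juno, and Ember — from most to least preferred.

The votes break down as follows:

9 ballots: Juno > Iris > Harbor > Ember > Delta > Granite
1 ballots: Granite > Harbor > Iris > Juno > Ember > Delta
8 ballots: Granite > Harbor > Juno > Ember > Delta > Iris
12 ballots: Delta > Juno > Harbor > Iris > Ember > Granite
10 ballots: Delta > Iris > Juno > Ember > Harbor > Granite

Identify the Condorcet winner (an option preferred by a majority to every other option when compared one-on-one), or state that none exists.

Delta

Head-to-head results (40 voters total):
Granite vs Iris: Iris wins 31–9.
Granite vs Delta: Delta wins 31–9.
Granite vs Harbor: Harbor wins 31–9.
Granite vs Juno: Juno wins 31–9.
Granite vs Ember: Ember wins 31–9.
Iris vs Delta: Delta wins 30–10.
Iris vs Harbor: Harbor wins 21–19.
Iris vs Juno: Juno wins 29–11.
Iris vs Ember: Iris wins 32–8.
Delta vs Harbor: Delta wins 22–18.
Delta vs Juno: Delta wins 22–18.
Delta vs Ember: Delta wins 22–18.
Harbor vs Juno: Juno wins 31–9.
Harbor vs Ember: Harbor wins 30–10.
Juno vs Ember: Juno wins 40–0.
Delta beats each rival — Granite (31–9), Iris (30–10), Harbor (22–18), Juno (22–18), Ember (22–18) — so Delta is the Condorcet winner.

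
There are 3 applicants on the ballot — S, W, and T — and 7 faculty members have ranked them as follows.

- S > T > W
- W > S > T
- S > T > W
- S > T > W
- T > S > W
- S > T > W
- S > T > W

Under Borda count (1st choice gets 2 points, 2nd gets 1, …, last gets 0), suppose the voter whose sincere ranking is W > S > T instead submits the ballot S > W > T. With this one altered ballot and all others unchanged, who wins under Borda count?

Borda totals with the altered ballot: S 13, W 1, T 7.
The winner is unchanged: still S.

S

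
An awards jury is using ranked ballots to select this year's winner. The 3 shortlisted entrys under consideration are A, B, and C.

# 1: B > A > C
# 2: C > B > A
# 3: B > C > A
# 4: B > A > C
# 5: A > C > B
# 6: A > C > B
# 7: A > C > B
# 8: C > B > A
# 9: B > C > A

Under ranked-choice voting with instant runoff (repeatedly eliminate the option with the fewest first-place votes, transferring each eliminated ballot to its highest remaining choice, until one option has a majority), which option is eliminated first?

Round 1: B 4, A 3, C 2. C has the fewest and is eliminated.
Round 2: B 6, A 3. B has a majority.

C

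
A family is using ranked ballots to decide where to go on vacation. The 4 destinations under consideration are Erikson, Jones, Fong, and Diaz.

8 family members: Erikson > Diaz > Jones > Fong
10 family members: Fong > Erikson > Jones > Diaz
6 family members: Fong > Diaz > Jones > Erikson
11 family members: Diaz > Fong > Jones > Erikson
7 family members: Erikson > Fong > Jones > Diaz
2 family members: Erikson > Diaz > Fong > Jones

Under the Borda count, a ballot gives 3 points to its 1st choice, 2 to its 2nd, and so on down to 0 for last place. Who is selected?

Borda scores:
  Erikson: 8·3 + 10·2 + 6·0 + 11·0 + 7·3 + 2·3 = 71
  Jones: 8·1 + 10·1 + 6·1 + 11·1 + 7·1 + 2·0 = 42
  Fong: 8·0 + 10·3 + 6·3 + 11·2 + 7·2 + 2·1 = 86
  Diaz: 8·2 + 10·0 + 6·2 + 11·3 + 7·0 + 2·2 = 65
Fong has the highest total.

Fong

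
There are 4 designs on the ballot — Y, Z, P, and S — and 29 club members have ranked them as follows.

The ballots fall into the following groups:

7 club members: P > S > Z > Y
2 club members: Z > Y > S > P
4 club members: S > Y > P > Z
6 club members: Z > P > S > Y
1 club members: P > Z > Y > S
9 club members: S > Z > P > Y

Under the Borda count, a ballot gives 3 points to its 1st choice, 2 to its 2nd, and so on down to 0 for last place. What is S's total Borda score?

Borda scores:
  Y: 7·0 + 2·2 + 4·2 + 6·0 + 1 + 9·0 = 13
  Z: 7·1 + 2·3 + 4·0 + 6·3 + 2 + 9·2 = 51
  P: 7·3 + 2·0 + 4·1 + 6·2 + 3 + 9·1 = 49
  S: 7·2 + 2·1 + 4·3 + 6·1 + 0 + 9·3 = 61

61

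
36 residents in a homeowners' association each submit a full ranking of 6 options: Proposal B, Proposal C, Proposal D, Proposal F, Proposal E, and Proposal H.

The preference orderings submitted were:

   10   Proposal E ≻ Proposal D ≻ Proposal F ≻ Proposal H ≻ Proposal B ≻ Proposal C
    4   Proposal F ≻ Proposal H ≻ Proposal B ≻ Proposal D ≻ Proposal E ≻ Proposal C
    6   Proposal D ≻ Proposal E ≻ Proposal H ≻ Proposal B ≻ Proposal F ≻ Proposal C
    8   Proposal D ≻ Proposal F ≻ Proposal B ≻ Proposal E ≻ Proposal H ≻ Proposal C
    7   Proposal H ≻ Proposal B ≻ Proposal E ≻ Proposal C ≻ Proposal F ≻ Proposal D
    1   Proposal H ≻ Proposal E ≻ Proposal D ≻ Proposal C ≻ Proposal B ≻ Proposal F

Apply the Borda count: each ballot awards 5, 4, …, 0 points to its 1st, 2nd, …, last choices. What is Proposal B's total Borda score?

Borda scores:
  Proposal B: 10·1 + 4·3 + 6·2 + 8·3 + 7·4 + 1 = 87
  Proposal C: 10·0 + 4·0 + 6·0 + 8·0 + 7·2 + 2 = 16
  Proposal D: 10·4 + 4·2 + 6·5 + 8·5 + 7·0 + 3 = 121
  Proposal F: 10·3 + 4·5 + 6·1 + 8·4 + 7·1 + 0 = 95
  Proposal E: 10·5 + 4·1 + 6·4 + 8·2 + 7·3 + 4 = 119
  Proposal H: 10·2 + 4·4 + 6·3 + 8·1 + 7·5 + 5 = 102

87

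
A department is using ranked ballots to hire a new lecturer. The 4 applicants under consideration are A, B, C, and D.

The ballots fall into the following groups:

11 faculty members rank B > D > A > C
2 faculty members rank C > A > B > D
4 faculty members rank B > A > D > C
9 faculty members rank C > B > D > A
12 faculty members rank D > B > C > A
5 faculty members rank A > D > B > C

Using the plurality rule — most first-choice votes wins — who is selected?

First-place vote totals:
  A: 5
  B: 15
  C: 11
  D: 12
B has the most first-place votes.

B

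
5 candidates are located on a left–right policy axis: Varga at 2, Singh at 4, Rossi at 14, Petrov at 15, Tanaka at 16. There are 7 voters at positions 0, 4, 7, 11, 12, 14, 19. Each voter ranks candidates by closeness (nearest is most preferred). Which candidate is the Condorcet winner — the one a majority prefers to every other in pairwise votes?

Rossi

With single-peaked preferences on a line, the Condorcet winner is the candidate closest to the median voter.
The median voter (position 11) is closest to Rossi at 14.
Check: Rossi vs Tanaka — voters closer to Rossi: 6 of 7.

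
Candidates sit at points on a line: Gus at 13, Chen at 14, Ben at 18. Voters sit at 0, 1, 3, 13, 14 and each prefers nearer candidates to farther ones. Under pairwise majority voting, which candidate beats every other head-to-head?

Gus

With single-peaked preferences on a line, the Condorcet winner is the candidate closest to the median voter.
The median voter (position 3) is closest to Gus at 13.
Check: Gus vs Chen — voters closer to Gus: 4 of 5.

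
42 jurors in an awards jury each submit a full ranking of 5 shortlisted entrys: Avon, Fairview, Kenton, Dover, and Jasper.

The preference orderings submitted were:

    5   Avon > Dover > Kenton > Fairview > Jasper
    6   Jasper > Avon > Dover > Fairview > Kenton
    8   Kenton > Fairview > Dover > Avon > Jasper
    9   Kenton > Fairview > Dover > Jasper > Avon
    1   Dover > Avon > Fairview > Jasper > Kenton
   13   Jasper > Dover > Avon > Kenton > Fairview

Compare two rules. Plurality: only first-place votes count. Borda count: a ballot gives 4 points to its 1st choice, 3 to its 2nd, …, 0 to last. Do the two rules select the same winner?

Plurality first-place counts: Avon 5, Fairview 0, Kenton 17, Dover 1, Jasper 19 → Jasper.
Borda totals: Avon 75, Fairview 64, Kenton 91, Dover 104, Jasper 86 → Dover.
The two rules disagree: plurality picks Jasper, Borda picks Dover.

No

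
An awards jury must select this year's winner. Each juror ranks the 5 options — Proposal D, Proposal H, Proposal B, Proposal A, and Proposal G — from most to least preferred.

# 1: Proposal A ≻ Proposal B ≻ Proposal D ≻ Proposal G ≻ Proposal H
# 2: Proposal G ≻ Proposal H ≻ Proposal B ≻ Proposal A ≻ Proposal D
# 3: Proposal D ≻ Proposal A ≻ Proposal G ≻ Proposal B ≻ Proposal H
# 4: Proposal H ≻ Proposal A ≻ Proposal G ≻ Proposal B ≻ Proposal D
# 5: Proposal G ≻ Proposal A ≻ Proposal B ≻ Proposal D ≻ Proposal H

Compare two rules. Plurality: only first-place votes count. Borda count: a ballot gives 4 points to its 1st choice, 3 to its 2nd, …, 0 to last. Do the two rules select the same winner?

No

Plurality first-place counts: Proposal D 1, Proposal H 1, Proposal B 0, Proposal A 1, Proposal G 2 → Proposal G.
Borda totals: Proposal D 7, Proposal H 7, Proposal B 9, Proposal A 14, Proposal G 13 → Proposal A.
The two rules disagree: plurality picks Proposal G, Borda picks Proposal A.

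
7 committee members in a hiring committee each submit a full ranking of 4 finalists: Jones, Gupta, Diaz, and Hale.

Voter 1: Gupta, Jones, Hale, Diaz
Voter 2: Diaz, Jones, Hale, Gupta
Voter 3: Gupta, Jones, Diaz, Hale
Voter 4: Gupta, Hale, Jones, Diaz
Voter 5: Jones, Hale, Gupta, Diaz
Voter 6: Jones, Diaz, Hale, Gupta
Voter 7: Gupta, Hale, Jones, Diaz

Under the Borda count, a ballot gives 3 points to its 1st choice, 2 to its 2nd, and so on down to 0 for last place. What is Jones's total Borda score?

14

Borda scores:
  Jones: 2 + 2 + 2 + 1 + 3 + 3 + 1 = 14
  Gupta: 3 + 0 + 3 + 3 + 1 + 0 + 3 = 13
  Diaz: 0 + 3 + 1 + 0 + 0 + 2 + 0 = 6
  Hale: 1 + 1 + 0 + 2 + 2 + 1 + 2 = 9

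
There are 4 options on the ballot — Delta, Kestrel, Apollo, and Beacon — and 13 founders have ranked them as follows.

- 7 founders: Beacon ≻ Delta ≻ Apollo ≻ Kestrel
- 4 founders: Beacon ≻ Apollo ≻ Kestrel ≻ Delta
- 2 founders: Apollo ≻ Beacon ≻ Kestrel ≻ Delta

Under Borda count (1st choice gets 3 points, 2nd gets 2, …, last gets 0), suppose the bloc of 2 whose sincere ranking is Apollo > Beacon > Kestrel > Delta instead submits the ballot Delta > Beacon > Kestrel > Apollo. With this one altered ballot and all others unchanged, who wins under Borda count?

Beacon

Borda totals with the altered ballot: Delta 20, Kestrel 6, Apollo 15, Beacon 37.
The winner is unchanged: still Beacon.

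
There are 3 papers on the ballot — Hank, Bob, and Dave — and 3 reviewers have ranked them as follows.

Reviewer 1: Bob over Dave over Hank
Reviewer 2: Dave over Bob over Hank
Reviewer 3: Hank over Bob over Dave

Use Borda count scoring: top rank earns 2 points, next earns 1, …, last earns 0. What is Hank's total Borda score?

Borda scores:
  Hank: 0 + 0 + 2 = 2
  Bob: 2 + 1 + 1 = 4
  Dave: 1 + 2 + 0 = 3

2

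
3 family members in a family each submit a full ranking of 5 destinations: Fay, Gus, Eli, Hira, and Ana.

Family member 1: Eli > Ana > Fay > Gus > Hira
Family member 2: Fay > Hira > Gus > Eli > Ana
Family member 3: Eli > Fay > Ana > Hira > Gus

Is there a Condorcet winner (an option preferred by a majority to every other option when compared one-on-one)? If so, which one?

Eli

Head-to-head results (3 voters total):
Fay vs Gus: Fay wins 3–0.
Fay vs Eli: Eli wins 2–1.
Fay vs Hira: Fay wins 3–0.
Fay vs Ana: Fay wins 2–1.
Gus vs Eli: Eli wins 2–1.
Gus vs Hira: Hira wins 2–1.
Gus vs Ana: Ana wins 2–1.
Eli vs Hira: Eli wins 2–1.
Eli vs Ana: Eli wins 3–0.
Hira vs Ana: Ana wins 2–1.
Eli beats each rival — Fay (2–1), Gus (2–1), Hira (2–1), Ana (3–0) — so Eli is the Condorcet winner.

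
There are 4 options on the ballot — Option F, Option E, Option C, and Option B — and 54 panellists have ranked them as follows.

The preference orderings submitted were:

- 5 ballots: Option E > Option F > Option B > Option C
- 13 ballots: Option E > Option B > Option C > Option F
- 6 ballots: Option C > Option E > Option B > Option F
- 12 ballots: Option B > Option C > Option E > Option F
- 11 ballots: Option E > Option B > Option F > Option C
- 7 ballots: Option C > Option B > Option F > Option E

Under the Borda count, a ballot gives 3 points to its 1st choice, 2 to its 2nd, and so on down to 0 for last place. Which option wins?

Borda scores:
  Option F: 5·2 + 13·0 + 6·0 + 12·0 + 11·1 + 7·1 = 28
  Option E: 5·3 + 13·3 + 6·2 + 12·1 + 11·3 + 7·0 = 111
  Option C: 5·0 + 13·1 + 6·3 + 12·2 + 11·0 + 7·3 = 76
  Option B: 5·1 + 13·2 + 6·1 + 12·3 + 11·2 + 7·2 = 109
Option E has the highest total.

Option E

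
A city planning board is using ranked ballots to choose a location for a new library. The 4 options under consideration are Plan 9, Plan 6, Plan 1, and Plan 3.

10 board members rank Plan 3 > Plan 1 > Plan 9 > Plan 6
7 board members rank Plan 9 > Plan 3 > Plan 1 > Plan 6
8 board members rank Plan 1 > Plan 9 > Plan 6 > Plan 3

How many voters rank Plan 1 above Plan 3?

Ballots ranking Plan 1 above Plan 3: 8.
Ballots ranking Plan 3 above Plan 1: 10+7 = 17.
So 8 of 25 voters prefer Plan 1 to Plan 3.

8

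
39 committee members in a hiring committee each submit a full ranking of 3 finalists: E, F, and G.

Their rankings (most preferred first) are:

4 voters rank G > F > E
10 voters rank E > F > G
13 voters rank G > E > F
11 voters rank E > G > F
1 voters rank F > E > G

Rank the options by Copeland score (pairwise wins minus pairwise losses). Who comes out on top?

E

Pairwise results:
  E vs F: E wins 34–5.
  E vs G: E wins 22–17.
  F vs G: G wins 28–11.
Copeland scores (wins − losses):
  E: 2 − 0 = 2
  F: 0 − 2 = -2
  G: 1 − 1 = 0
E has the best Copeland score.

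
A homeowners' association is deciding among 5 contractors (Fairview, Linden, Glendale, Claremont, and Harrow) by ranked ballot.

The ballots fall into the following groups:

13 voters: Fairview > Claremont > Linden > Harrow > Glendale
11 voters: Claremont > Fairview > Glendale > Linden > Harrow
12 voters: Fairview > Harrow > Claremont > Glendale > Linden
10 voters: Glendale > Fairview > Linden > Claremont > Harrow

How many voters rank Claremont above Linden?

36

Ballots ranking Claremont above Linden: 13+11+12 = 36.
Ballots ranking Linden above Claremont: 10.
So 36 of 46 voters prefer Claremont to Linden.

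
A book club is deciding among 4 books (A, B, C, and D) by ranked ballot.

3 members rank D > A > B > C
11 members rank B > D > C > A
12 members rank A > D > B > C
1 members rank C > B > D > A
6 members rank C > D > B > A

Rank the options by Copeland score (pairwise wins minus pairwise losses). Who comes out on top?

D

Pairwise results:
  A vs B: B wins 18–15.
  A vs C: C wins 18–15.
  A vs D: D wins 21–12.
  B vs C: B wins 26–7.
  B vs D: D wins 21–12.
  C vs D: D wins 26–7.
Copeland scores (wins − losses):
  A: 0 − 3 = -3
  B: 2 − 1 = 1
  C: 1 − 2 = -1
  D: 3 − 0 = 3
D has the best Copeland score.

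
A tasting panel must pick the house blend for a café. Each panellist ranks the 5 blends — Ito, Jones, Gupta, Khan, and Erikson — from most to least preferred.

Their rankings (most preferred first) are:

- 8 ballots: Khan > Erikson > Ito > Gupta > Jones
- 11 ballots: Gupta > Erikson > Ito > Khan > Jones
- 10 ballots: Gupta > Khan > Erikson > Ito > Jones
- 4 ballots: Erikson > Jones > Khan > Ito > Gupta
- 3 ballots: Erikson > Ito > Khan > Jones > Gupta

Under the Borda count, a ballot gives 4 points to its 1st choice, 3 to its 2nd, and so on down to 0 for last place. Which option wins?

Borda scores:
  Ito: 8·2 + 11·2 + 10·1 + 4·1 + 3·3 = 61
  Jones: 8·0 + 11·0 + 10·0 + 4·3 + 3·1 = 15
  Gupta: 8·1 + 11·4 + 10·4 + 4·0 + 3·0 = 92
  Khan: 8·4 + 11·1 + 10·3 + 4·2 + 3·2 = 87
  Erikson: 8·3 + 11·3 + 10·2 + 4·4 + 3·4 = 105
Erikson has the highest total.

Erikson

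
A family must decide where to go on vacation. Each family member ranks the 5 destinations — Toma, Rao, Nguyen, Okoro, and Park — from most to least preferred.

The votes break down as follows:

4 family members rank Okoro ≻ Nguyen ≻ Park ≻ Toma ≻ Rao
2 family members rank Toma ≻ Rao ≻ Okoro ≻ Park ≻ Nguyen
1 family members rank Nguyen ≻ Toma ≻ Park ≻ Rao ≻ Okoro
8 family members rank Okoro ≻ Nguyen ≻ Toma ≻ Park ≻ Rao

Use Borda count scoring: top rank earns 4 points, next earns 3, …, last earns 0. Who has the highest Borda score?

Okoro

Borda scores:
  Toma: 4·1 + 2·4 + 3 + 8·2 = 31
  Rao: 4·0 + 2·3 + 1 + 8·0 = 7
  Nguyen: 4·3 + 2·0 + 4 + 8·3 = 40
  Okoro: 4·4 + 2·2 + 0 + 8·4 = 52
  Park: 4·2 + 2·1 + 2 + 8·1 = 20
Okoro has the highest total.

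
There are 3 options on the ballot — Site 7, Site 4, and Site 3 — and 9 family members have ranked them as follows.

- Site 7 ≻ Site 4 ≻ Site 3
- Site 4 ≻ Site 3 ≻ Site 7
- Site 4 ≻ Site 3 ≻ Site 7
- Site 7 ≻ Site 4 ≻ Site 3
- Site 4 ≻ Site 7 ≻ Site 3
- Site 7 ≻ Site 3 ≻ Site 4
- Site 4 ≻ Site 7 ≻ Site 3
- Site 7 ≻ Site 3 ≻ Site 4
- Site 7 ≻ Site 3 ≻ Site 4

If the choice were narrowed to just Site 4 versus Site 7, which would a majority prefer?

Ballots ranking Site 4 above Site 7: 4.
Ballots ranking Site 7 above Site 4: 5.
Site 7 wins the head-to-head, 5–4.

Site 7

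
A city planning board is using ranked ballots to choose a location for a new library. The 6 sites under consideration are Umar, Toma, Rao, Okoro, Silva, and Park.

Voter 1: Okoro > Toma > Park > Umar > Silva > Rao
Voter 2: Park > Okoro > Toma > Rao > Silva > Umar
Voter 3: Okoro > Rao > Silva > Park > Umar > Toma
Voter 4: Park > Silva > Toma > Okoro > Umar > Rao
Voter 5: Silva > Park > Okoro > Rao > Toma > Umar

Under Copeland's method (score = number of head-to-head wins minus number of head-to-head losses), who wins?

Pairwise results:
  Umar vs Toma: Toma wins 4–1.
  Umar vs Rao: Rao wins 3–2.
  Umar vs Okoro: Okoro wins 5–0.
  Umar vs Silva: Silva wins 4–1.
  Umar vs Park: Park wins 5–0.
  Toma vs Rao: Toma wins 3–2.
  Toma vs Okoro: Okoro wins 4–1.
  Toma vs Silva: Silva wins 3–2.
  Toma vs Park: Park wins 4–1.
  Rao vs Okoro: Okoro wins 5–0.
  Rao vs Silva: Silva wins 3–2.
  Rao vs Park: Park wins 4–1.
  Okoro vs Silva: Okoro wins 3–2.
  Okoro vs Park: Park wins 3–2.
  Silva vs Park: Park wins 3–2.
Copeland scores (wins − losses):
  Umar: 0 − 5 = -5
  Toma: 2 − 3 = -1
  Rao: 1 − 4 = -3
  Okoro: 4 − 1 = 3
  Silva: 3 − 2 = 1
  Park: 5 − 0 = 5
Park has the best Copeland score.

Park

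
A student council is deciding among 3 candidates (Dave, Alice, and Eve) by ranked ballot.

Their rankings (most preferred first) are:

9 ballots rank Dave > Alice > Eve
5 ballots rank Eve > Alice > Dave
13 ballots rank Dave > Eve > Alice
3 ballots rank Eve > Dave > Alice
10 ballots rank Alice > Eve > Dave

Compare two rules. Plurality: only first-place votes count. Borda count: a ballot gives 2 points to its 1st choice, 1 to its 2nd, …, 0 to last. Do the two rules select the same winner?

Yes

Plurality first-place counts: Dave 22, Alice 10, Eve 8 → Dave.
Borda totals: Dave 47, Alice 34, Eve 39 → Dave.
The two rules agree on Dave.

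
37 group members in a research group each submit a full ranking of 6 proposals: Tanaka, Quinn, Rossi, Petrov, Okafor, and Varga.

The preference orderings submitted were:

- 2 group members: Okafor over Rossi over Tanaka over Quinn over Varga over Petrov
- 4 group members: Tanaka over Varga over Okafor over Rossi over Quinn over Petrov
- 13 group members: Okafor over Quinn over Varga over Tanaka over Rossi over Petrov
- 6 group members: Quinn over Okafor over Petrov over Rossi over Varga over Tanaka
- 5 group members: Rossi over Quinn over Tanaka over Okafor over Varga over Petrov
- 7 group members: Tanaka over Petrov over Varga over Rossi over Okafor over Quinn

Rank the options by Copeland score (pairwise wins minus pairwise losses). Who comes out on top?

Okafor

Pairwise results:
  Tanaka vs Quinn: Quinn wins 24–13.
  Tanaka vs Rossi: Tanaka wins 24–13.
  Tanaka vs Petrov: Tanaka wins 31–6.
  Tanaka vs Okafor: Okafor wins 21–16.
  Tanaka vs Varga: Varga wins 19–18.
  Quinn vs Rossi: Quinn wins 19–18.
  Quinn vs Petrov: Quinn wins 30–7.
  Quinn vs Okafor: Okafor wins 26–11.
  Quinn vs Varga: Quinn wins 26–11.
  Rossi vs Petrov: Rossi wins 24–13.
  Rossi vs Okafor: Okafor wins 25–12.
  Rossi vs Varga: Varga wins 24–13.
  Petrov vs Okafor: Okafor wins 30–7.
  Petrov vs Varga: Varga wins 24–13.
  Okafor vs Varga: Okafor wins 26–11.
Copeland scores (wins − losses):
  Tanaka: 2 − 3 = -1
  Quinn: 4 − 1 = 3
  Rossi: 1 − 4 = -3
  Petrov: 0 − 5 = -5
  Okafor: 5 − 0 = 5
  Varga: 3 − 2 = 1
Okafor has the best Copeland score.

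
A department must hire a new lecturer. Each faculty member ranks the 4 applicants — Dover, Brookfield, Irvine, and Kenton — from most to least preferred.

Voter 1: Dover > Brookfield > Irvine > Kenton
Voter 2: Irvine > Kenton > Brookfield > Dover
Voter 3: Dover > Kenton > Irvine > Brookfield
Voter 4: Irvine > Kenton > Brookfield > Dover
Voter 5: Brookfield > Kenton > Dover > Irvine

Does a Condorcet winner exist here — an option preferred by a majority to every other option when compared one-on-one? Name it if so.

Head-to-head results (5 voters total):
Dover vs Brookfield: Brookfield wins 3–2.
Dover vs Irvine: Dover wins 3–2.
Dover vs Kenton: Kenton wins 3–2.
Brookfield vs Irvine: Irvine wins 3–2.
Brookfield vs Kenton: Kenton wins 3–2.
Irvine vs Kenton: Irvine wins 3–2.
No candidate beats all others: Dover beats Irvine beats Brookfield beats Dover, a majority cycle.

There is no Condorcet winner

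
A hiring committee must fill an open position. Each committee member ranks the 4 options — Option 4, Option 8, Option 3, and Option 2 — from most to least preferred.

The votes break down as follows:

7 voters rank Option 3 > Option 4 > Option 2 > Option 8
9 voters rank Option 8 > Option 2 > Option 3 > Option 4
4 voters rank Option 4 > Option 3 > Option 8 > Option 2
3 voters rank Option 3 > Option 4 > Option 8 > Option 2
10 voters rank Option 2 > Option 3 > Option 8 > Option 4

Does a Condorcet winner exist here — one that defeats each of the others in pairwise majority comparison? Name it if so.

Option 2

Head-to-head results (33 voters total):
Option 4 vs Option 8: Option 8 wins 19–14.
Option 4 vs Option 3: Option 3 wins 29–4.
Option 4 vs Option 2: Option 2 wins 19–14.
Option 8 vs Option 3: Option 3 wins 24–9.
Option 8 vs Option 2: Option 2 wins 17–16.
Option 3 vs Option 2: Option 2 wins 19–14.
Option 2 beats each rival — Option 4 (19–14), Option 8 (17–16), Option 3 (19–14) — so Option 2 is the Condorcet winner.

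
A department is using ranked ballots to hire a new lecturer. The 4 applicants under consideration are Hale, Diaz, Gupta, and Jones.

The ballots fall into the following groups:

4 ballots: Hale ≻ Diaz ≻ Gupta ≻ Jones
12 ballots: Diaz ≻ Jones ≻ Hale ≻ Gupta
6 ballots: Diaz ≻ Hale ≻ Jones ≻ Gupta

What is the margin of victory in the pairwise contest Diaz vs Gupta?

22

Ballots ranking Diaz above Gupta: 4+12+6 = 22.
Ballots ranking Gupta above Diaz: 0.
Diaz wins 22–0, a margin of 22.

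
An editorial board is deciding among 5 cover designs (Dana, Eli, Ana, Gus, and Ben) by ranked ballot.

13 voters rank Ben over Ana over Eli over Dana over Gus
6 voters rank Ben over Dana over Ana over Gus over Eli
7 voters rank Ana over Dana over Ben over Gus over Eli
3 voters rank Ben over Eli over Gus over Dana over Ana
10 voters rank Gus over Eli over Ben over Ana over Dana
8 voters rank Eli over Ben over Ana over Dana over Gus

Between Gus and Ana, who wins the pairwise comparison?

Ana

Ballots ranking Gus above Ana: 3+10 = 13.
Ballots ranking Ana above Gus: 13+6+7+8 = 34.
Ana wins the head-to-head, 34–13.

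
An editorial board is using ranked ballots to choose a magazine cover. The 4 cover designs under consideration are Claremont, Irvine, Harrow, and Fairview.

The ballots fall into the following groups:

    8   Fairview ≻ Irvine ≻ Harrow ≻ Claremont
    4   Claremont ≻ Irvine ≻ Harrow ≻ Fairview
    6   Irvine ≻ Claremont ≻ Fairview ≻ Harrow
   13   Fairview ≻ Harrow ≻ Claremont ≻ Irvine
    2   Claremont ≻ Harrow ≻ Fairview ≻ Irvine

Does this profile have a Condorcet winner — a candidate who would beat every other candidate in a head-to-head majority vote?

Yes

Head-to-head results (33 voters total):
Claremont vs Irvine: Claremont wins 19–14.
Claremont vs Harrow: Harrow wins 21–12.
Claremont vs Fairview: Fairview wins 21–12.
Irvine vs Harrow: Irvine wins 18–15.
Irvine vs Fairview: Fairview wins 23–10.
Harrow vs Fairview: Fairview wins 27–6.
Fairview beats each rival — Claremont (21–12), Irvine (23–10), Harrow (27–6) — so Fairview is the Condorcet winner.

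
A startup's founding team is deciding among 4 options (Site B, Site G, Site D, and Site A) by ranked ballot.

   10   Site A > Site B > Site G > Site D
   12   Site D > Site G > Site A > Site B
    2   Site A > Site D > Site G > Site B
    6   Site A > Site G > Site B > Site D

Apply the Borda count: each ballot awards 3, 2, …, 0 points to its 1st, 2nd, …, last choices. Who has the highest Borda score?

Borda scores:
  Site B: 10·2 + 12·0 + 2·0 + 6·1 = 26
  Site G: 10·1 + 12·2 + 2·1 + 6·2 = 48
  Site D: 10·0 + 12·3 + 2·2 + 6·0 = 40
  Site A: 10·3 + 12·1 + 2·3 + 6·3 = 66
Site A has the highest total.

Site A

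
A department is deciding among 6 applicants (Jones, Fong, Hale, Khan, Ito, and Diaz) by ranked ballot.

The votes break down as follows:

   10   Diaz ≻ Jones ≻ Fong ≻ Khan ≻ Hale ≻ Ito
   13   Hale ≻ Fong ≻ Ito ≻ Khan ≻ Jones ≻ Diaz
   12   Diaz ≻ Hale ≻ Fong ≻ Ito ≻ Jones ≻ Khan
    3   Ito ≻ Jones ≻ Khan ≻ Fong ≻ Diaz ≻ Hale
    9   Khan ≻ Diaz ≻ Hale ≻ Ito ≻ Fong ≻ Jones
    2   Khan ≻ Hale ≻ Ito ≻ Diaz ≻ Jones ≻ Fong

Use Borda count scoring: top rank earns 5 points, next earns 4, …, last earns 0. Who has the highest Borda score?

Hale

Borda scores:
  Jones: 10·4 + 13·1 + 12·1 + 3·4 + 9·0 + 2·1 = 79
  Fong: 10·3 + 13·4 + 12·3 + 3·2 + 9·1 + 2·0 = 133
  Hale: 10·1 + 13·5 + 12·4 + 3·0 + 9·3 + 2·4 = 158
  Khan: 10·2 + 13·2 + 12·0 + 3·3 + 9·5 + 2·5 = 110
  Ito: 10·0 + 13·3 + 12·2 + 3·5 + 9·2 + 2·3 = 102
  Diaz: 10·5 + 13·0 + 12·5 + 3·1 + 9·4 + 2·2 = 153
Hale has the highest total.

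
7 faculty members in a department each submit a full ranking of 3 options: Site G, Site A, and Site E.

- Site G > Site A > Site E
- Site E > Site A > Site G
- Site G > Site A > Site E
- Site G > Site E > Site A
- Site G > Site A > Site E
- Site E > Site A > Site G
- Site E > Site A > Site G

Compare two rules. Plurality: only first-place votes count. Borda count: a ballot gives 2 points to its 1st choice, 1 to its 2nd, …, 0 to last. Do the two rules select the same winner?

Yes

Plurality first-place counts: Site G 4, Site A 0, Site E 3 → Site G.
Borda totals: Site G 8, Site A 6, Site E 7 → Site G.
The two rules agree on Site G.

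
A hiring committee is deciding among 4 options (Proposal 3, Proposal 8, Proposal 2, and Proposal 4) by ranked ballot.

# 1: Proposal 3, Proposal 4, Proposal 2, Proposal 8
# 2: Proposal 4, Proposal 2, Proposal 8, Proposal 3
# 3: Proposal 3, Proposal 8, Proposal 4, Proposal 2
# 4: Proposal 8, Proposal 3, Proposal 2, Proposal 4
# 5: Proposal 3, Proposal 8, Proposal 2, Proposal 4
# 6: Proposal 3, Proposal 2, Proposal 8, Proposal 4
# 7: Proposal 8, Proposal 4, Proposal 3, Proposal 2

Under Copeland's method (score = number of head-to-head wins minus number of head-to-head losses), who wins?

Proposal 3

Pairwise results:
  Proposal 3 vs Proposal 8: Proposal 3 wins 4–3.
  Proposal 3 vs Proposal 2: Proposal 3 wins 6–1.
  Proposal 3 vs Proposal 4: Proposal 3 wins 5–2.
  Proposal 8 vs Proposal 2: Proposal 8 wins 4–3.
  Proposal 8 vs Proposal 4: Proposal 8 wins 5–2.
  Proposal 2 vs Proposal 4: Proposal 4 wins 4–3.
Copeland scores (wins − losses):
  Proposal 3: 3 − 0 = 3
  Proposal 8: 2 − 1 = 1
  Proposal 2: 0 − 3 = -3
  Proposal 4: 1 − 2 = -1
Proposal 3 has the best Copeland score.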